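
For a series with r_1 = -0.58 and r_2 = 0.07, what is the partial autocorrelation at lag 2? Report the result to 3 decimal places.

-0.401

φ_{22} = (r_2 − r_1²) / (1 − r_1²)
r_1² = (-0.58)² = 0.3364
Numerator = 0.07 − 0.3364 = -0.2664; denominator = 1 − 0.3364 = 0.6636
φ_{22} = -0.2664 / 0.6636 = -0.401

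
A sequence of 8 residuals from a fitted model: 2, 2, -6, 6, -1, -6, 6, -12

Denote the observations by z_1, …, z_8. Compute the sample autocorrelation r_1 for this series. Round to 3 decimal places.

-0.530

Mean z̄ = (2 + 2 − 6 + 6 − 1 − 6 + 6 − 12)/8 = -1.1250
Deviations from mean: 3.1250, 3.1250, -4.8750, 7.1250, 0.1250, -4.8750, 7.1250, -10.8750
Numerator Σ_{t=1}^{7}(z_t−z̄)(z_{t+1}−z̄) = -152.1406
Denominator Σ(z_t−z̄)² = 286.8750
r_1 = -152.1406 / 286.8750 = -0.530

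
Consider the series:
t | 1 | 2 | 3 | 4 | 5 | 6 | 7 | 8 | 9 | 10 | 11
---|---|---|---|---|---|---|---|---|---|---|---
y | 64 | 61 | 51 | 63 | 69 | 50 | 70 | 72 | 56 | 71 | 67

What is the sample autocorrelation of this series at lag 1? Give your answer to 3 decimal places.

Mean ȳ = (64 + 61 + 51 + 63 + 69 + 50 + 70 + 72 + 56 + 71 + 67)/11 = 63.0909
Numerator Σ_{t=1}^{10}(y_t−ȳ)(y_{t+1}−ȳ) = -170.6446
Denominator Σ(y_t−ȳ)² = 612.9091
r_1 = -170.6446 / 612.9091 = -0.278

-0.278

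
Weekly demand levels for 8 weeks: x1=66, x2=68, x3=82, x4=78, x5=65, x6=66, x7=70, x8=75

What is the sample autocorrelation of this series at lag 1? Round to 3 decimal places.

Mean x̄ = (66 + 68 + 82 + 78 + 65 + 66 + 70 + 75)/8 = 71.2500
Numerator Σ_{t=1}^{7}(x_t−x̄)(x_{t+1}−x̄) = 47.1875
Denominator Σ(x_t−x̄)² = 281.5000
r_1 = 47.1875 / 281.5000 = 0.168

0.168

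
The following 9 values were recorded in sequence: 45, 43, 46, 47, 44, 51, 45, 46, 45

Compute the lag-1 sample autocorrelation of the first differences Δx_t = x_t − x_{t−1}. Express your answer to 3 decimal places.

-0.691

First differences Δx: -2, 3, 1, -3, 7, -6, 1, -1
Mean of differences = 0.0000
Numerator Σ(Δx_t−Δx̄)(Δx_{t+1}−Δx̄) = -76.0000
Denominator Σ(Δx_t−Δx̄)² = 110.0000
r_1(Δx) = -76.0000 / 110.0000 = -0.691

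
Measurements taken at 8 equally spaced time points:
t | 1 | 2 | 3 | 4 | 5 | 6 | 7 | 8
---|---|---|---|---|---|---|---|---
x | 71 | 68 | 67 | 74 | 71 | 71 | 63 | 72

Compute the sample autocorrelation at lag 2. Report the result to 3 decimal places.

-0.169

Mean x̄ = (71 + 68 + 67 + 74 + 71 + 71 + 63 + 72)/8 = 69.6250
Deviations from mean: 1.3750, -1.6250, -2.6250, 4.3750, 1.3750, 1.3750, -6.6250, 2.3750
Σ(x_t−x̄)(x_{t+2}−x̄) = (-3.6094) + (-7.1094) + (-3.6094) + (6.0156) + (-9.1094) + (3.2656) = -14.1563
Denominator Σ(x_t−x̄)² = 83.8750
r_2 = -14.1563 / 83.8750 = -0.169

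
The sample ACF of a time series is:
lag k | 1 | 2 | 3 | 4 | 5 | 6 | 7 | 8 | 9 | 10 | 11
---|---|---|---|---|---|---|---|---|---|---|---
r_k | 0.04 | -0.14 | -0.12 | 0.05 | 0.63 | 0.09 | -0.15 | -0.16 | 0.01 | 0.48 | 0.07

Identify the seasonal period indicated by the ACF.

5

The largest autocorrelation is r_5 = 0.63, with a weaker echo at lag 10 (0.48); the remaining lags stay at or below 0.09.
The dominant spike at lag 5 indicates a seasonal period of 5.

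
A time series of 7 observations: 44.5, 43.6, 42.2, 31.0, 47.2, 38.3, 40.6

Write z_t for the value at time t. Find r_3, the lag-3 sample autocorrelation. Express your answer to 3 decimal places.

Mean z̄ = (44.5 + 43.6 + 42.2 + 31.0 + 47.2 + 38.3 + 40.6)/7 = 41.0571
Σ(z_t−z̄)(z_{t+3}−z̄) = (-34.6253) + (15.6204) + (-3.1510) + (4.5976) = -17.5584
Denominator Σ(z_t−z̄)² = 166.3171
r_3 = -17.5584 / 166.3171 = -0.106

-0.106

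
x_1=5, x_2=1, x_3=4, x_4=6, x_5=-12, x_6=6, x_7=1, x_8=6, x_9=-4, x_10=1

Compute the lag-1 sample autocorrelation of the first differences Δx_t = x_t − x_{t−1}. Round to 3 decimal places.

First differences Δx: -4, 3, 2, -18, 18, -5, 5, -10, 5
Mean of differences = -0.4444
Numerator Σ(Δx_t−Δx̄)(Δx_{t+1}−Δx̄) = -583.4198
Denominator Σ(Δx_t−Δx̄)² = 850.2222
r_1(Δx) = -583.4198 / 850.2222 = -0.686

-0.686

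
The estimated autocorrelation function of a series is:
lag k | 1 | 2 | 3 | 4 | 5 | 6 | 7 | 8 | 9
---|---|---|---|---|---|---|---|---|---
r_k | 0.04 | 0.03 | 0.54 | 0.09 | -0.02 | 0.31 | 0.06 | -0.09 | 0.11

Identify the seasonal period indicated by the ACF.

3

The largest autocorrelation is r_3 = 0.54, with a weaker echo at lag 6 (0.31); the remaining lags stay at or below 0.11.
The dominant spike at lag 3 indicates a seasonal period of 3.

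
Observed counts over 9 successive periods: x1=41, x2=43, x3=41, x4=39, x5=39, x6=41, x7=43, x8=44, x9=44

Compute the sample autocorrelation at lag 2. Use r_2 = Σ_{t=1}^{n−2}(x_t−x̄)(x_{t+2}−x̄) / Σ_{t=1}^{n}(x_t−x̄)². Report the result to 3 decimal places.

-0.052

Mean x̄ = (41 + 43 + 41 + 39 + 39 + 41 + 43 + 44 + 44)/9 = 41.6667
Numerator Σ_{t=1}^{7}(x_t−x̄)(x_{t+2}−x̄) = -1.5556
Denominator Σ(x_t−x̄)² = 30.0000
r_2 = -1.5556 / 30.0000 = -0.052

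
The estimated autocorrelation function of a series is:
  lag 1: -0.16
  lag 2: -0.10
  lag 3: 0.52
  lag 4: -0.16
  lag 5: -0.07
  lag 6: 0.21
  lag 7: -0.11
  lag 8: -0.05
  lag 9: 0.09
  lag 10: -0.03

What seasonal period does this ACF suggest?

3

The largest autocorrelation is r_3 = 0.52, with a weaker echo at lag 6 (0.21); the remaining lags stay at or below 0.09.
The dominant spike at lag 3 indicates a seasonal period of 3.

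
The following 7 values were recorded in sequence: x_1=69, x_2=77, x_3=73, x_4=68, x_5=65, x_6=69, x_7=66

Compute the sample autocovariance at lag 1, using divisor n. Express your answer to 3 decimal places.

Mean x̄ = (69 + 77 + 73 + 68 + 65 + 69 + 66)/7 = 69.5714
Deviations: -0.5714, 7.4286, 3.4286, -1.5714, -4.5714, -0.5714, -3.5714
Σ_{t=1}^{6}(x_t−x̄)(x_{t+1}−x̄) = 27.6735
γ_1 = 27.6735 / 7 = 3.953

3.953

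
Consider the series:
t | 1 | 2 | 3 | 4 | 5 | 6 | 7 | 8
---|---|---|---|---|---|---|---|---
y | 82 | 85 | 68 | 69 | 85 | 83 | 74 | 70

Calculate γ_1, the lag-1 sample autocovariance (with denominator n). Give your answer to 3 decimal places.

3.375

Mean ȳ = (82 + 85 + 68 + 69 + 85 + 83 + 74 + 70)/8 = 77.0000
Σ_{t=1}^{7}(y_t−ȳ)(y_{t+1}−ȳ) = 27.0000
γ_1 = 27.0000 / 8 = 3.375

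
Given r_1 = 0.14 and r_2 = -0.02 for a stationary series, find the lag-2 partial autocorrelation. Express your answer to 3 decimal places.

-0.040

φ_{22} = (r_2 − r_1²) / (1 − r_1²)
r_1² = (0.14)² = 0.0196
Numerator = -0.02 − 0.0196 = -0.0396; denominator = 1 − 0.0196 = 0.9804
φ_{22} = -0.0396 / 0.9804 = -0.040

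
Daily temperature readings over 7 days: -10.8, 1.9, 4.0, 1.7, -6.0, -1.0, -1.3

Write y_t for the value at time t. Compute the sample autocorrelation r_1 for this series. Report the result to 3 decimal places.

Mean ȳ = (-10.8 + 1.9 + 4.0 + 1.7 − 6.0 − 1.0 − 1.3)/7 = -1.6429
Σ(y_t−ȳ)(y_{t+1}−ȳ) = (-32.4424) + (19.9918) + (18.8633) + (-14.5653) + (-2.8010) + (0.2204) = -10.7333
Denominator Σ(y_t−ȳ)² = 158.9371
r_1 = -10.7333 / 158.9371 = -0.068

-0.068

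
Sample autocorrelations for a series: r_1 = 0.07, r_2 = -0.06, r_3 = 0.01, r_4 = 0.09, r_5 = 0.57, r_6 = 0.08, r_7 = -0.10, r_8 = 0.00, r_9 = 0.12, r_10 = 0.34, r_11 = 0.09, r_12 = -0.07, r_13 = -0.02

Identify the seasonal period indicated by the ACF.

The largest autocorrelation is r_5 = 0.57, with a weaker echo at lag 10 (0.34); the remaining lags stay at or below 0.12.
The dominant spike at lag 5 indicates a seasonal period of 5.

5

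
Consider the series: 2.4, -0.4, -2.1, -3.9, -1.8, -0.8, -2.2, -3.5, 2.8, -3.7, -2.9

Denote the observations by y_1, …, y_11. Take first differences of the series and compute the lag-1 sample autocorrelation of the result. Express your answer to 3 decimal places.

-0.485

First differences Δy: -2.8, -1.7, -1.8, 2.1, 1.0, -1.4, -1.3, 6.3, -6.5, 0.8
Mean of differences = -0.5300
Numerator Σ(Δy_t−Δȳ)(Δy_{t+1}−Δȳ) = -49.8099
Denominator Σ(Δy_t−Δȳ)² = 102.8010
r_1(Δy) = -49.8099 / 102.8010 = -0.485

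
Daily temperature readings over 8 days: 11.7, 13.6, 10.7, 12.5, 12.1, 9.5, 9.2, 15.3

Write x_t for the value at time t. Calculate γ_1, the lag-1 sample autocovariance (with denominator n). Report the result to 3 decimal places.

Mean x̄ = (11.7 + 13.6 + 10.7 + 12.5 + 12.1 + 9.5 + 9.2 + 15.3)/8 = 11.8250
Σ_{t=1}^{7}(x_t−x̄)(x_{t+1}−x̄) = -6.4506
γ_1 = -6.4506 / 8 = -0.806

-0.806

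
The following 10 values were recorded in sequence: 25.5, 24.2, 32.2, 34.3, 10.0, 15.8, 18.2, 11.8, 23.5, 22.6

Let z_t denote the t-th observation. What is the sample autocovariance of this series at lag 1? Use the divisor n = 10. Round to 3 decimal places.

Mean z̄ = (25.5 + 24.2 + 32.2 + 34.3 + 10.0 + 15.8 + 18.2 + 11.8 + 23.5 + 22.6)/10 = 21.8100
Σ_{t=1}^{9}(z_t−z̄)(z_{t+1}−z̄) = 129.1439
γ_1 = 129.1439 / 10 = 12.914

12.914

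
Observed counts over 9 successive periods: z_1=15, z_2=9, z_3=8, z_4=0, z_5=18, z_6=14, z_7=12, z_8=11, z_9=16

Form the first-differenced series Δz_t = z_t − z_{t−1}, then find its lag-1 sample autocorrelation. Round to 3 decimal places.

First differences Δz: -6, -1, -8, 18, -4, -2, -1, 5
Mean of differences = 0.1250
Numerator Σ(Δz_t−Δz̄)(Δz_{t+1}−Δz̄) = -197.2656
Denominator Σ(Δz_t−Δz̄)² = 470.8750
r_1(Δz) = -197.2656 / 470.8750 = -0.419

-0.419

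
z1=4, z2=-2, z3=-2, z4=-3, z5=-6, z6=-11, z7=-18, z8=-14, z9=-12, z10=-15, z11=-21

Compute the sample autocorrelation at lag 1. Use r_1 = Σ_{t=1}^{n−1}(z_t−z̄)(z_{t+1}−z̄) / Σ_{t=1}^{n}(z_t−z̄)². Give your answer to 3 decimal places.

0.592

Mean z̄ = (4 − 2 − 2 − 3 − 6 − 11 − 18 − 14 − 12 − 15 − 21)/11 = -9.0909
Numerator Σ_{t=1}^{10}(z_t−z̄)(z_{t+1}−z̄) = 361.8099
Denominator Σ(z_t−z̄)² = 610.9091
r_1 = 361.8099 / 610.9091 = 0.592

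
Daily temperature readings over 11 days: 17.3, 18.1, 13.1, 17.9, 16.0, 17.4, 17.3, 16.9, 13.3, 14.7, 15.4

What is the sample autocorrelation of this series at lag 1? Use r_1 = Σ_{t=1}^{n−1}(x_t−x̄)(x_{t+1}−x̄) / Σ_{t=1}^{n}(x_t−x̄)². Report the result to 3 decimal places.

-0.130

Mean x̄ = (17.3 + 18.1 + 13.1 + 17.9 + 16.0 + 17.4 + 17.3 + 16.9 + 13.3 + 14.7 + 15.4)/11 = 16.1273
Numerator Σ_{t=1}^{10}(x_t−x̄)(x_{t+1}−x̄) = -4.1253
Denominator Σ(x_t−x̄)² = 31.7418
r_1 = -4.1253 / 31.7418 = -0.130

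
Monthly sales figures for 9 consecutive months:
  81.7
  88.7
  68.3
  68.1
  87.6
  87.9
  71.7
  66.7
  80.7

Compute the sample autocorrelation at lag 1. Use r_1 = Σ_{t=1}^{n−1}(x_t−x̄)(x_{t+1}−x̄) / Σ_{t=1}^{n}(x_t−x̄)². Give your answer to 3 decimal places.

Mean x̄ = (81.7 + 88.7 + 68.3 + 68.1 + 87.6 + 87.9 + 71.7 + 66.7 + 80.7)/9 = 77.9333
Numerator Σ_{t=1}^{8}(x_t−x̄)(x_{t+1}−x̄) = 9.6689
Denominator Σ(x_t−x̄)² = 685.0800
r_1 = 9.6689 / 685.0800 = 0.014

0.014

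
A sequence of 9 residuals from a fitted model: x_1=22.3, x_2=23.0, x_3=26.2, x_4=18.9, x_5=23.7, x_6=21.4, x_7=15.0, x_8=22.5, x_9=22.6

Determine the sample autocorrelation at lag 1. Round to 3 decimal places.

Mean x̄ = (22.3 + 23.0 + 26.2 + 18.9 + 23.7 + 21.4 + 15.0 + 22.5 + 22.6)/9 = 21.7333
Numerator Σ_{t=1}^{8}(x_t−x̄)(x_{t+1}−x̄) = -14.7611
Denominator Σ(x_t−x̄)² = 80.5600
r_1 = -14.7611 / 80.5600 = -0.183

-0.183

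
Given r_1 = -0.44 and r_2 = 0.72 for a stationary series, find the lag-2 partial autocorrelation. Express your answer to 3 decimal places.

0.653

φ_{22} = (r_2 − r_1²) / (1 − r_1²)
r_1² = (-0.44)² = 0.1936
Numerator = 0.72 − 0.1936 = 0.5264; denominator = 1 − 0.1936 = 0.8064
φ_{22} = 0.5264 / 0.8064 = 0.653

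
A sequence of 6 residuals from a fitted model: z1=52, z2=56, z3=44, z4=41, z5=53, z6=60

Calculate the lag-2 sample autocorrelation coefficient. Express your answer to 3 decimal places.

-0.619

Mean z̄ = (52 + 56 + 44 + 41 + 53 + 60)/6 = 51.0000
Σ(z_t−z̄)(z_{t+2}−z̄) = (-7.0000) + (-50.0000) + (-14.0000) + (-90.0000) = -161.0000
Denominator Σ(z_t−z̄)² = 260.0000
r_2 = -161.0000 / 260.0000 = -0.619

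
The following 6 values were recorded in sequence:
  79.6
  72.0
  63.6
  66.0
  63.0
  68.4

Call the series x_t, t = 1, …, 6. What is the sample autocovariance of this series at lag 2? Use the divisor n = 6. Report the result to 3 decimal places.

Mean x̄ = (79.6 + 72.0 + 63.6 + 66.0 + 63.0 + 68.4)/6 = 68.7667
Σ_{t=1}^{4}(x_t−x̄)(x_{t+2}−x̄) = -34.1089
γ_2 = -34.1089 / 6 = -5.685

-5.685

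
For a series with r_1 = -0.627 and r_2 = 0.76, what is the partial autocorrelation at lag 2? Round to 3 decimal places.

0.605

φ_{22} = (r_2 − r_1²) / (1 − r_1²)
r_1² = (-0.627)² = 0.393129
Numerator = 0.76 − 0.3931 = 0.3669; denominator = 1 − 0.3931 = 0.6069
φ_{22} = 0.3669 / 0.6069 = 0.605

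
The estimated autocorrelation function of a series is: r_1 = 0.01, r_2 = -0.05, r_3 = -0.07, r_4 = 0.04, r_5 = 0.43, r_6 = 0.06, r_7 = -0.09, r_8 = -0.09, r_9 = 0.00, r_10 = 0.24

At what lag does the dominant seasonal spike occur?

The largest autocorrelation is r_5 = 0.43, with a weaker echo at lag 10 (0.24); the remaining lags stay at or below 0.06.
The dominant spike at lag 5 indicates a seasonal period of 5.

5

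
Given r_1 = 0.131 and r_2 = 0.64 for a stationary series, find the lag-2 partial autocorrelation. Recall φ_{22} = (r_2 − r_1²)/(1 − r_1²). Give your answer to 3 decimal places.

φ_{22} = (r_2 − r_1²) / (1 − r_1²)
r_1² = (0.131)² = 0.017161
Numerator = 0.64 − 0.0172 = 0.6228; denominator = 1 − 0.0172 = 0.9828
φ_{22} = 0.6228 / 0.9828 = 0.634

0.634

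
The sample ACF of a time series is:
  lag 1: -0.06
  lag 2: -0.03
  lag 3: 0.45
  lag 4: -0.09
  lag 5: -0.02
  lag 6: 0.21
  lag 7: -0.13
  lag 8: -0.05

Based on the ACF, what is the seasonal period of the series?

3

The largest autocorrelation is r_3 = 0.45, with a weaker echo at lag 6 (0.21); the remaining lags stay at or below -0.02.
The dominant spike at lag 3 indicates a seasonal period of 3.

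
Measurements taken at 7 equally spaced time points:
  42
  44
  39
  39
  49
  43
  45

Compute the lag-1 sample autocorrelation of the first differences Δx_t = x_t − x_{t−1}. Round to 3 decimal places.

First differences Δx: 2, -5, 0, 10, -6, 2
Mean of differences = 0.5000
Numerator Σ(Δx_t−Δx̄)(Δx_{t+1}−Δx̄) = -81.7500
Denominator Σ(Δx_t−Δx̄)² = 167.5000
r_1(Δx) = -81.7500 / 167.5000 = -0.488

-0.488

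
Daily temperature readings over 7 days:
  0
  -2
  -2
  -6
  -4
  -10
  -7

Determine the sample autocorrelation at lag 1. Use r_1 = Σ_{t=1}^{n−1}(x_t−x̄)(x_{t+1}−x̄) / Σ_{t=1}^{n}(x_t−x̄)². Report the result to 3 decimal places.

Mean x̄ = (0 − 2 − 2 − 6 − 4 − 10 − 7)/7 = -4.4286
Numerator Σ_{t=1}^{6}(x_t−x̄)(x_{t+1}−x̄) = 24.1020
Denominator Σ(x_t−x̄)² = 71.7143
r_1 = 24.1020 / 71.7143 = 0.336

0.336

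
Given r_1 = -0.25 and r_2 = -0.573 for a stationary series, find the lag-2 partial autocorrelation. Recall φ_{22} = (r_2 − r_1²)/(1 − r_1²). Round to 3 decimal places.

φ_{22} = (r_2 − r_1²) / (1 − r_1²)
r_1² = (-0.25)² = 0.0625
Numerator = -0.573 − 0.0625 = -0.6355; denominator = 1 − 0.0625 = 0.9375
φ_{22} = -0.6355 / 0.9375 = -0.678

-0.678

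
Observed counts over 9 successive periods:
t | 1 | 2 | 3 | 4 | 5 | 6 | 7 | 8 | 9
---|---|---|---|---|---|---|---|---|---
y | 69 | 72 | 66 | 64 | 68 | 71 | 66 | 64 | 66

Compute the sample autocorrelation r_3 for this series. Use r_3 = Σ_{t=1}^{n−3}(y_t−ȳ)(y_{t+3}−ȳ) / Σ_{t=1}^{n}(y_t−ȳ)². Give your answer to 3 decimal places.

Mean ȳ = (69 + 72 + 66 + 64 + 68 + 71 + 66 + 64 + 66)/9 = 67.3333
Σ(y_t−ȳ)(y_{t+3}−ȳ) = (-5.5556) + (3.1111) + (-4.8889) + (4.4444) + (-2.2222) + (-4.8889) = -10.0000
Denominator Σ(y_t−ȳ)² = 66.0000
r_3 = -10.0000 / 66.0000 = -0.152

-0.152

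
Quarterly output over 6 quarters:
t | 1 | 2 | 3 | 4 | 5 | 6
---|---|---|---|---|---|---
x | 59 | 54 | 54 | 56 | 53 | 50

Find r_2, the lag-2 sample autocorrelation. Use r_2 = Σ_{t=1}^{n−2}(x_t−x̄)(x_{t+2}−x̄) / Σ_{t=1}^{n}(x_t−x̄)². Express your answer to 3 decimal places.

Mean x̄ = (59 + 54 + 54 + 56 + 53 + 50)/6 = 54.3333
Σ(x_t−x̄)(x_{t+2}−x̄) = (-1.5556) + (-0.5556) + (0.4444) + (-7.2222) = -8.8889
Denominator Σ(x_t−x̄)² = 45.3333
r_2 = -8.8889 / 45.3333 = -0.196

-0.196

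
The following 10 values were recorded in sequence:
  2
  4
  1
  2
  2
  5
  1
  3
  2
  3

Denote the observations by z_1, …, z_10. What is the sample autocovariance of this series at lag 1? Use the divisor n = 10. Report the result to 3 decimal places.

Mean z̄ = (2 + 4 + 1 + 2 + 2 + 5 + 1 + 3 + 2 + 3)/10 = 2.5000
Σ_{t=1}^{9}(z_t−z̄)(z_{t+1}−z̄) = -8.2500
γ_1 = -8.2500 / 10 = -0.825

-0.825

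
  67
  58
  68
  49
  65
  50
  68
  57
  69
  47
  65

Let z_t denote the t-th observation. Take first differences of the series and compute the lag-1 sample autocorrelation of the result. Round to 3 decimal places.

-0.862

First differences Δz: -9, 10, -19, 16, -15, 18, -11, 12, -22, 18
Mean of differences = -0.2000
Numerator Σ(Δz_t−Δz̄)(Δz_{t+1}−Δz̄) = -2086.2400
Denominator Σ(Δz_t−Δz̄)² = 2419.6000
r_1(Δz) = -2086.2400 / 2419.6000 = -0.862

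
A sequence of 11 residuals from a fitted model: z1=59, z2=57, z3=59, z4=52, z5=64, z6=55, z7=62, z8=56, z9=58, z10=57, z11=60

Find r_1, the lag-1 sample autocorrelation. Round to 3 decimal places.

Mean z̄ = (59 + 57 + 59 + 52 + 64 + 55 + 62 + 56 + 58 + 57 + 60)/11 = 58.0909
Numerator Σ_{t=1}^{10}(z_t−z̄)(z_{t+1}−z̄) = -83.8264
Denominator Σ(z_t−z̄)² = 108.9091
r_1 = -83.8264 / 108.9091 = -0.770

-0.770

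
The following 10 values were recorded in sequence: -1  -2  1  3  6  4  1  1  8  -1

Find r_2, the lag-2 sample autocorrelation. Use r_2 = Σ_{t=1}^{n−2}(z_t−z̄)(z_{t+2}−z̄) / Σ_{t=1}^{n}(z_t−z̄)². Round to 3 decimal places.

-0.128

Mean z̄ = (-1 − 2 + 1 + 3 + 6 + 4 + 1 + 1 + 8 − 1)/10 = 2.0000
Numerator Σ_{t=1}^{8}(z_t−z̄)(z_{t+2}−z̄) = -12.0000
Denominator Σ(z_t−z̄)² = 94.0000
r_2 = -12.0000 / 94.0000 = -0.128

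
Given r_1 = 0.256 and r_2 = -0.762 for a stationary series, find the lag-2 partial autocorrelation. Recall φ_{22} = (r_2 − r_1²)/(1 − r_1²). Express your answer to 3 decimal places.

-0.886

φ_{22} = (r_2 − r_1²) / (1 − r_1²)
r_1² = (0.256)² = 0.065536
Numerator = -0.762 − 0.0655 = -0.8275; denominator = 1 − 0.0655 = 0.9345
φ_{22} = -0.8275 / 0.9345 = -0.886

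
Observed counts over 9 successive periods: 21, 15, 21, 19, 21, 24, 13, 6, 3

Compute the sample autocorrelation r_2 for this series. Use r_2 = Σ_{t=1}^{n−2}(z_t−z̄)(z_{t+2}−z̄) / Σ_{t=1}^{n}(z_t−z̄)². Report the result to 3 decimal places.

Mean z̄ = (21 + 15 + 21 + 19 + 21 + 24 + 13 + 6 + 3)/9 = 15.8889
Numerator Σ_{t=1}^{7}(z_t−z̄)(z_{t+2}−z̄) = 16.9753
Denominator Σ(z_t−z̄)² = 426.8889
r_2 = 16.9753 / 426.8889 = 0.040

0.040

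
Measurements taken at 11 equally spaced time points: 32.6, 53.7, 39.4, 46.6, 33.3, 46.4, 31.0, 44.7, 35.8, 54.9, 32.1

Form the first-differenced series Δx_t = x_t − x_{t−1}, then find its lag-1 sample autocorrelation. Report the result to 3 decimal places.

First differences Δx: 21.1, -14.3, 7.2, -13.3, 13.1, -15.4, 13.7, -8.9, 19.1, -22.8
Mean of differences = -0.0500
Numerator Σ(Δx_t−Δx̄)(Δx_{t+1}−Δx̄) = -1814.7425
Denominator Σ(Δx_t−Δx̄)² = 2438.7250
r_1(Δx) = -1814.7425 / 2438.7250 = -0.744

-0.744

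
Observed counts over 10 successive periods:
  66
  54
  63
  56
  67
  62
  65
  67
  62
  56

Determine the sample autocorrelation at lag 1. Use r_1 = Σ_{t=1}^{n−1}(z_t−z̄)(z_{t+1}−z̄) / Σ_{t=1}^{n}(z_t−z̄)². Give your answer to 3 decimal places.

-0.288

Mean z̄ = (66 + 54 + 63 + 56 + 67 + 62 + 65 + 67 + 62 + 56)/10 = 61.8000
Numerator Σ_{t=1}^{9}(z_t−z̄)(z_{t+1}−z̄) = -61.0400
Denominator Σ(z_t−z̄)² = 211.6000
r_1 = -61.0400 / 211.6000 = -0.288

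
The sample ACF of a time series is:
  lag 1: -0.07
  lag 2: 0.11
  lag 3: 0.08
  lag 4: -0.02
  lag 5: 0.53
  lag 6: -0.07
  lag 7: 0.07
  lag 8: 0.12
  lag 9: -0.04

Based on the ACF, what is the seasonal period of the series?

The largest autocorrelation is r_5 = 0.53; the remaining lags stay at or below 0.12.
The dominant spike at lag 5 indicates a seasonal period of 5.

5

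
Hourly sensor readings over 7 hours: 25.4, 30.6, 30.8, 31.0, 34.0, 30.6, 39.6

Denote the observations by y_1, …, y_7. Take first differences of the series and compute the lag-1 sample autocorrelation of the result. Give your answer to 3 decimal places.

First differences Δy: 5.2, 0.2, 0.2, 3.0, -3.4, 9.0
Mean of differences = 2.3667
Numerator Σ(Δy_t−Δȳ)(Δy_{t+1}−Δȳ) = -44.7211
Denominator Σ(Δy_t−Δȳ)² = 95.0733
r_1(Δy) = -44.7211 / 95.0733 = -0.470

-0.470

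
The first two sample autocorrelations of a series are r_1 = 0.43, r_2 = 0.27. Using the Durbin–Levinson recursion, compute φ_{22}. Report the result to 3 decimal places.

φ_{22} = (r_2 − r_1²) / (1 − r_1²)
r_1² = (0.43)² = 0.1849
Numerator = 0.27 − 0.1849 = 0.0851; denominator = 1 − 0.1849 = 0.8151
φ_{22} = 0.0851 / 0.8151 = 0.104

0.104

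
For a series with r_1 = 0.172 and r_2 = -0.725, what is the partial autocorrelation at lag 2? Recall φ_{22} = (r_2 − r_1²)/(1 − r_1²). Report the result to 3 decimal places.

-0.778

φ_{22} = (r_2 − r_1²) / (1 − r_1²)
r_1² = (0.172)² = 0.029584
Numerator = -0.725 − 0.0296 = -0.7546; denominator = 1 − 0.0296 = 0.9704
φ_{22} = -0.7546 / 0.9704 = -0.778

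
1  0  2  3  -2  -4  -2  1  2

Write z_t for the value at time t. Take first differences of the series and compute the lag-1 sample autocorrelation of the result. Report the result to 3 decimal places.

First differences Δz: -1, 2, 1, -5, -2, 2, 3, 1
Mean of differences = 0.1250
Numerator Σ(Δz_t−Δz̄)(Δz_{t+1}−Δz̄) = 9.8594
Denominator Σ(Δz_t−Δz̄)² = 48.8750
r_1(Δz) = 9.8594 / 48.8750 = 0.202

0.202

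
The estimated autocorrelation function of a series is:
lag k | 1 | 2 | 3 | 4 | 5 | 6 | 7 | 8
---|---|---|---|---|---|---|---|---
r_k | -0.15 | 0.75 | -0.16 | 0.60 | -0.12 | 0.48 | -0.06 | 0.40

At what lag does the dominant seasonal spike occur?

The largest autocorrelation is r_2 = 0.75, with weaker echoes at lags 4 (0.60), 6 (0.48) and 8 (0.40); the remaining lags stay at or below -0.06.
The dominant spike at lag 2 indicates a seasonal period of 2.

2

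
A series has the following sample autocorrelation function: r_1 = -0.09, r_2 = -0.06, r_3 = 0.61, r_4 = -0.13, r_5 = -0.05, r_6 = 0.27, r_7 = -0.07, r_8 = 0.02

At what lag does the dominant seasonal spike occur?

3

The largest autocorrelation is r_3 = 0.61, with a weaker echo at lag 6 (0.27); the remaining lags stay at or below 0.02.
The dominant spike at lag 3 indicates a seasonal period of 3.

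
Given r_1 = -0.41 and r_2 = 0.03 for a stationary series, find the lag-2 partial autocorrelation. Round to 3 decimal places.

φ_{22} = (r_2 − r_1²) / (1 − r_1²)
r_1² = (-0.41)² = 0.1681
Numerator = 0.03 − 0.1681 = -0.1381; denominator = 1 − 0.1681 = 0.8319
φ_{22} = -0.1381 / 0.8319 = -0.166

-0.166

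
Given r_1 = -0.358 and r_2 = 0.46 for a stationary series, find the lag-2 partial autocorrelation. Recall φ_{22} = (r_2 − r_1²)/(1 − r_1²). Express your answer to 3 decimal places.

φ_{22} = (r_2 − r_1²) / (1 − r_1²)
r_1² = (-0.358)² = 0.128164
Numerator = 0.46 − 0.1282 = 0.3318; denominator = 1 − 0.1282 = 0.8718
φ_{22} = 0.3318 / 0.8718 = 0.381

0.381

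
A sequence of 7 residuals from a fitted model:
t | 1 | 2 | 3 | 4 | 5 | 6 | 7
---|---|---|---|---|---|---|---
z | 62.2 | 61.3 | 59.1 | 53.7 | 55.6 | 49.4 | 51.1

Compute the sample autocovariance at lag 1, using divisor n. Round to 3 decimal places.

11.158

Mean z̄ = (62.2 + 61.3 + 59.1 + 53.7 + 55.6 + 49.4 + 51.1)/7 = 56.0571
Deviations: 6.1429, 5.2429, 3.0429, -2.3571, -0.4571, -6.6571, -4.9571
Σ_{t=1}^{6}(z_t−z̄)(z_{t+1}−z̄) = 78.1082
γ_1 = 78.1082 / 7 = 11.158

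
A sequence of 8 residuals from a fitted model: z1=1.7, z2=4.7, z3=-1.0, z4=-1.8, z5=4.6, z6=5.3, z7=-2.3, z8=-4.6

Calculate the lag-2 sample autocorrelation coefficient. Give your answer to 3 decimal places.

Mean z̄ = (1.7 + 4.7 − 1.0 − 1.8 + 4.6 + 5.3 − 2.3 − 4.6)/8 = 0.8250
Deviations from mean: 0.8750, 3.8750, -1.8250, -2.6250, 3.7750, 4.4750, -3.1250, -5.4250
Σ(z_t−z̄)(z_{t+2}−z̄) = (-1.5969) + (-10.1719) + (-6.8894) + (-11.7469) + (-11.7969) + (-24.2769) = -66.4788
Denominator Σ(z_t−z̄)² = 99.4750
r_2 = -66.4788 / 99.4750 = -0.668

-0.668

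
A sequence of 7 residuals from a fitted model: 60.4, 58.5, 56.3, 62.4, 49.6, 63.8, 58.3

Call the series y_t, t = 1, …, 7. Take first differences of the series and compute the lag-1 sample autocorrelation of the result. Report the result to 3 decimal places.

First differences Δy: -1.9, -2.2, 6.1, -12.8, 14.2, -5.5
Mean of differences = -0.3500
Numerator Σ(Δy_t−Δȳ)(Δy_{t+1}−Δȳ) = -345.4475
Denominator Σ(Δy_t−Δȳ)² = 440.6550
r_1(Δy) = -345.4475 / 440.6550 = -0.784

-0.784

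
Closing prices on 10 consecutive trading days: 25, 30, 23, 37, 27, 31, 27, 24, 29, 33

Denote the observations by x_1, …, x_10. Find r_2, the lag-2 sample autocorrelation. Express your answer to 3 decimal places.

0.188

Mean x̄ = (25 + 30 + 23 + 37 + 27 + 31 + 27 + 24 + 29 + 33)/10 = 28.6000
Numerator Σ_{t=1}^{8}(x_t−x̄)(x_{t+2}−x̄) = 31.6800
Denominator Σ(x_t−x̄)² = 168.4000
r_2 = 31.6800 / 168.4000 = 0.188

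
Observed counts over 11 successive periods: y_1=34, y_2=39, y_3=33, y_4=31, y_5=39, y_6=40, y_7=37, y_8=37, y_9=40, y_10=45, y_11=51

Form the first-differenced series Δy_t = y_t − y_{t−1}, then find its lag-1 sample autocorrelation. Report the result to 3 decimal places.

0.016

First differences Δy: 5, -6, -2, 8, 1, -3, 0, 3, 5, 6
Mean of differences = 1.7000
Numerator Σ(Δy_t−Δȳ)(Δy_{t+1}−Δȳ) = 2.9100
Denominator Σ(Δy_t−Δȳ)² = 180.1000
r_1(Δy) = 2.9100 / 180.1000 = 0.016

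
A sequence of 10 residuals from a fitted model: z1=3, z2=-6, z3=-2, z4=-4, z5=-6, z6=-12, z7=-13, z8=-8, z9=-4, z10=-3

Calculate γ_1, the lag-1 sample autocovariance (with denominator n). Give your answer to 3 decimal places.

Mean z̄ = (3 − 6 − 2 − 4 − 6 − 12 − 13 − 8 − 4 − 3)/10 = -5.5000
Σ_{t=1}^{9}(z_t−z̄)(z_{t+1}−z̄) = 69.2500
γ_1 = 69.2500 / 10 = 6.925

6.925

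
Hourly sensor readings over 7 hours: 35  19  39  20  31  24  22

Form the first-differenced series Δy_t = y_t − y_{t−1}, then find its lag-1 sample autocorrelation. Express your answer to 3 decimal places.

First differences Δy: -16, 20, -19, 11, -7, -2
Mean of differences = -2.1667
Numerator Σ(Δy_t−Δȳ)(Δy_{t+1}−Δȳ) = -965.8611
Denominator Σ(Δy_t−Δȳ)² = 1162.8333
r_1(Δy) = -965.8611 / 1162.8333 = -0.831

-0.831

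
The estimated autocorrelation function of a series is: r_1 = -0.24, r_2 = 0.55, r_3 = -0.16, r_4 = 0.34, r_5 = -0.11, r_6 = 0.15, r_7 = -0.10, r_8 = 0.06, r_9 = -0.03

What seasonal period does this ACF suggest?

The largest autocorrelation is r_2 = 0.55, with weaker echoes at lags 4 (0.34) and 6 (0.15); the remaining lags stay at or below 0.06.
The dominant spike at lag 2 indicates a seasonal period of 2.

2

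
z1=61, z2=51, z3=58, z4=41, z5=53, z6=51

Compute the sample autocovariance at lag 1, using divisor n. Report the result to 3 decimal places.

-15.125

Mean z̄ = (61 + 51 + 58 + 41 + 53 + 51)/6 = 52.5000
Deviations: 8.5000, -1.5000, 5.5000, -11.5000, 0.5000, -1.5000
Σ_{t=1}^{5}(z_t−z̄)(z_{t+1}−z̄) = -90.7500
γ_1 = -90.7500 / 6 = -15.125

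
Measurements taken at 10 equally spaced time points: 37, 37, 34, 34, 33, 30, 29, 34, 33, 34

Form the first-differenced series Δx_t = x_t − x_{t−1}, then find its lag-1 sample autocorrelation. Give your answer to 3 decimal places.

First differences Δx: 0, -3, 0, -1, -3, -1, 5, -1, 1
Mean of differences = -0.3333
Numerator Σ(Δx_t−Δx̄)(Δx_{t+1}−Δx̄) = -6.4444
Denominator Σ(Δx_t−Δx̄)² = 46.0000
r_1(Δx) = -6.4444 / 46.0000 = -0.140

-0.140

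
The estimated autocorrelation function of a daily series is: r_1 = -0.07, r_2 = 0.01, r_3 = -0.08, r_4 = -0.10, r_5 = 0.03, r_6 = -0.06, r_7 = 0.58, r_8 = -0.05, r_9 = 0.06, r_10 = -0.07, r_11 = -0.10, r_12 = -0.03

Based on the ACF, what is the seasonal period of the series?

7

The largest autocorrelation is r_7 = 0.58; the remaining lags stay at or below 0.06.
The dominant spike at lag 7 indicates a seasonal period of 7.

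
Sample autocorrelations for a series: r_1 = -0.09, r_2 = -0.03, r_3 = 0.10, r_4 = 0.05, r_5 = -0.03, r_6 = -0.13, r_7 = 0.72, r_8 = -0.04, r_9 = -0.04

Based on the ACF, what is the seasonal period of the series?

7

The largest autocorrelation is r_7 = 0.72; the remaining lags stay at or below 0.10.
The dominant spike at lag 7 indicates a seasonal period of 7.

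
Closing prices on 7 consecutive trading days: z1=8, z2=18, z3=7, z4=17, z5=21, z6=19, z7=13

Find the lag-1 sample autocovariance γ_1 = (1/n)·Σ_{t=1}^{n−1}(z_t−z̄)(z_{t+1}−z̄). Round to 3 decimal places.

-4.440

Mean z̄ = (8 + 18 + 7 + 17 + 21 + 19 + 13)/7 = 14.7143
Σ_{t=1}^{6}(z_t−z̄)(z_{t+1}−z̄) = -31.0816
γ_1 = -31.0816 / 7 = -4.440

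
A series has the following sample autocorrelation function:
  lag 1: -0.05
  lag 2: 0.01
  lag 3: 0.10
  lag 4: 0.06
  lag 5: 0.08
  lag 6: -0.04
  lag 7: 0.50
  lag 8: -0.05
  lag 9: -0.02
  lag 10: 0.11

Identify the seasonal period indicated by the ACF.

The largest autocorrelation is r_7 = 0.50; the remaining lags stay at or below 0.11.
The dominant spike at lag 7 indicates a seasonal period of 7.

7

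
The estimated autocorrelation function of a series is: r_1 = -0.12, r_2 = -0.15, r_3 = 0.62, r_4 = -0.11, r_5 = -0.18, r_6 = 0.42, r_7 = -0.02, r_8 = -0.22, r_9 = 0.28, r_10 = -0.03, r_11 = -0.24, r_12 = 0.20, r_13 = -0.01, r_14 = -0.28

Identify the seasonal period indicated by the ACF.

3

The largest autocorrelation is r_3 = 0.62, with weaker echoes at lags 6 (0.42), 9 (0.28) and 12 (0.20); the remaining lags stay at or below -0.01.
The dominant spike at lag 3 indicates a seasonal period of 3.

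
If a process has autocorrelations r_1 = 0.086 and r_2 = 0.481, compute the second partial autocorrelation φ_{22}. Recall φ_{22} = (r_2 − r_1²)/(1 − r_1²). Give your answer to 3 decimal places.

φ_{22} = (r_2 − r_1²) / (1 − r_1²)
r_1² = (0.086)² = 0.007396
Numerator = 0.481 − 0.0074 = 0.4736; denominator = 1 − 0.0074 = 0.9926
φ_{22} = 0.4736 / 0.9926 = 0.477

0.477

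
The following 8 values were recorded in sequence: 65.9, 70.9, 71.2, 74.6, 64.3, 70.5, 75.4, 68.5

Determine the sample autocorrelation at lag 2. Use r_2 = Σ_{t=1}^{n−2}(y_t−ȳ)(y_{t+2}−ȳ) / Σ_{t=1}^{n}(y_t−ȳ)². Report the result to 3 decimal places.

Mean ȳ = (65.9 + 70.9 + 71.2 + 74.6 + 64.3 + 70.5 + 75.4 + 68.5)/8 = 70.1625
Σ(y_t−ȳ)(y_{t+2}−ȳ) = (-4.4223) + (3.2727) + (-6.0823) + (1.4977) + (-30.7048) + (-0.5611) = -37.0003
Denominator Σ(y_t−ȳ)² = 104.1588
r_2 = -37.0003 / 104.1588 = -0.355

-0.355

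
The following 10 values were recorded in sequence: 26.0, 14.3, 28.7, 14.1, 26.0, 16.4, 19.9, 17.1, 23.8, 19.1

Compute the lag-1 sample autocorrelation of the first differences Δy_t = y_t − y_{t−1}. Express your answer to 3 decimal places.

First differences Δy: -11.7, 14.4, -14.6, 11.9, -9.6, 3.5, -2.8, 6.7, -4.7
Mean of differences = -0.7667
Numerator Σ(Δy_t−Δȳ)(Δy_{t+1}−Δȳ) = -753.6544
Denominator Σ(Δy_t−Δȳ)² = 872.9600
r_1(Δy) = -753.6544 / 872.9600 = -0.863

-0.863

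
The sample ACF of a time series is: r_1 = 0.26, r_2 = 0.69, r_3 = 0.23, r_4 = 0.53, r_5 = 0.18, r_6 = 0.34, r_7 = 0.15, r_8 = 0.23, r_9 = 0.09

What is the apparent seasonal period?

The largest autocorrelation is r_2 = 0.69, with weaker echoes at lags 4 (0.53) and 6 (0.34); the remaining lags stay at or below 0.26.
The dominant spike at lag 2 indicates a seasonal period of 2.

2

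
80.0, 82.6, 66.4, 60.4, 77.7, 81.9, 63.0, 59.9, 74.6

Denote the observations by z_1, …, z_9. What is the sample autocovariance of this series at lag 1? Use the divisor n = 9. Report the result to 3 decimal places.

Mean z̄ = (80.0 + 82.6 + 66.4 + 60.4 + 77.7 + 81.9 + 63.0 + 59.9 + 74.6)/9 = 71.8333
Σ_{t=1}^{8}(z_t−z̄)(z_{t+1}−z̄) = 67.0056
γ_1 = 67.0056 / 9 = 7.445

7.445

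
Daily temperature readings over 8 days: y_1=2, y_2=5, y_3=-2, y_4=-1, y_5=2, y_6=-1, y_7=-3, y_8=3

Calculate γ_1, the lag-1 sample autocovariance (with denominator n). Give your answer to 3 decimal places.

Mean ȳ = (2 + 5 − 2 − 1 + 2 − 1 − 3 + 3)/8 = 0.6250
Σ_{t=1}^{7}(y_t−ȳ)(y_{t+1}−ȳ) = -8.3906
γ_1 = -8.3906 / 8 = -1.049

-1.049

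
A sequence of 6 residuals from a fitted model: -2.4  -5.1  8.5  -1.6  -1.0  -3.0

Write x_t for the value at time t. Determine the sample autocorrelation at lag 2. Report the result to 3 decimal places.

Mean x̄ = (-2.4 − 5.1 + 8.5 − 1.6 − 1.0 − 3.0)/6 = -0.7667
Deviations from mean: -1.6333, -4.3333, 9.2667, -0.8333, -0.2333, -2.2333
Σ(x_t−x̄)(x_{t+2}−x̄) = (-15.1356) + (3.6111) + (-2.1622) + (1.8611) = -11.8256
Denominator Σ(x_t−x̄)² = 113.0533
r_2 = -11.8256 / 113.0533 = -0.105

-0.105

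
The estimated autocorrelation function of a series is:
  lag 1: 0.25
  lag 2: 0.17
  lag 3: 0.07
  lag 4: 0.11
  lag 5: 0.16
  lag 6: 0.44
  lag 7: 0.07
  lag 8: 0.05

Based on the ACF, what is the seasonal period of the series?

The largest autocorrelation is r_6 = 0.44; the remaining lags stay at or below 0.25. The elevated value at lag 1 (0.25), dropping to 0.17 at lag 2, reflects decaying short-term dependence rather than seasonality.
The dominant spike at lag 6 indicates a seasonal period of 6.

6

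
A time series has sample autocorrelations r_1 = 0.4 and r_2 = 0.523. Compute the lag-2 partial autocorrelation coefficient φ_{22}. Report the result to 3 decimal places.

0.432

φ_{22} = (r_2 − r_1²) / (1 − r_1²)
r_1² = (0.4)² = 0.16
Numerator = 0.523 − 0.1600 = 0.3630; denominator = 1 − 0.1600 = 0.8400
φ_{22} = 0.3630 / 0.8400 = 0.432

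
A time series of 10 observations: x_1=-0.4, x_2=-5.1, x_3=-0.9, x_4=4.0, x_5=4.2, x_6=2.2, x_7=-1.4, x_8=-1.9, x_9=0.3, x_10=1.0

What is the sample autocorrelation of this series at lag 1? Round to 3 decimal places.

0.391

Mean x̄ = (-0.4 − 5.1 − 0.9 + 4.0 + 4.2 + 2.2 − 1.4 − 1.9 + 0.3 + 1.0)/10 = 0.2000
Numerator Σ_{t=1}^{9}(x_t−x̄)(x_{t+1}−x̄) = 28.0600
Denominator Σ(x_t−x̄)² = 71.7200
r_1 = 28.0600 / 71.7200 = 0.391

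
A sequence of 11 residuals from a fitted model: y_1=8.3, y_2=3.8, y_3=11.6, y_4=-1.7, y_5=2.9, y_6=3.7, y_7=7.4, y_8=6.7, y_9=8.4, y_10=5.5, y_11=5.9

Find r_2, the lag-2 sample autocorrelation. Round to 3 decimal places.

0.210

Mean ȳ = (8.3 + 3.8 + 11.6 − 1.7 + 2.9 + 3.7 + 7.4 + 6.7 + 8.4 + 5.5 + 5.9)/11 = 5.6818
Numerator Σ_{t=1}^{9}(y_t−ȳ)(y_{t+2}−ȳ) = 25.8330
Denominator Σ(y_t−ȳ)² = 123.0364
r_2 = 25.8330 / 123.0364 = 0.210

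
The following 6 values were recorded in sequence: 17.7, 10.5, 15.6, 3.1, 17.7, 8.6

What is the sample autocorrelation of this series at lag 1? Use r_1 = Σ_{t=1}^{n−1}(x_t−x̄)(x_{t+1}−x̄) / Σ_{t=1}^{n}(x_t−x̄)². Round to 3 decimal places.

-0.679

Mean x̄ = (17.7 + 10.5 + 15.6 + 3.1 + 17.7 + 8.6)/6 = 12.2000
Numerator Σ_{t=1}^{5}(x_t−x̄)(x_{t+1}−x̄) = -115.9200
Denominator Σ(x_t−x̄)² = 170.7200
r_1 = -115.9200 / 170.7200 = -0.679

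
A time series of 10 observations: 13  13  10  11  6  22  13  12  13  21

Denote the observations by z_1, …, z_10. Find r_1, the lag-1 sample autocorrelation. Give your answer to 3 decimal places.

-0.201

Mean z̄ = (13 + 13 + 10 + 11 + 6 + 22 + 13 + 12 + 13 + 21)/10 = 13.4000
Numerator Σ_{t=1}^{9}(z_t−z̄)(z_{t+1}−z̄) = -41.5600
Denominator Σ(z_t−z̄)² = 206.4000
r_1 = -41.5600 / 206.4000 = -0.201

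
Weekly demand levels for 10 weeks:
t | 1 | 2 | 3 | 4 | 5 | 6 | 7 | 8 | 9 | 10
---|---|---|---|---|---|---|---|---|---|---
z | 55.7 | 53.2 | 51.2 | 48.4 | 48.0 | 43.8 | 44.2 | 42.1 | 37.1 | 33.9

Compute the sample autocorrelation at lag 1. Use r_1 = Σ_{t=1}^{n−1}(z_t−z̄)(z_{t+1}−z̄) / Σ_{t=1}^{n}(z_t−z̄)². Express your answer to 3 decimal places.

0.634

Mean z̄ = (55.7 + 53.2 + 51.2 + 48.4 + 48.0 + 43.8 + 44.2 + 42.1 + 37.1 + 33.9)/10 = 45.7600
Numerator Σ_{t=1}^{9}(z_t−z̄)(z_{t+1}−z̄) = 273.4824
Denominator Σ(z_t−z̄)² = 431.0640
r_1 = 273.4824 / 431.0640 = 0.634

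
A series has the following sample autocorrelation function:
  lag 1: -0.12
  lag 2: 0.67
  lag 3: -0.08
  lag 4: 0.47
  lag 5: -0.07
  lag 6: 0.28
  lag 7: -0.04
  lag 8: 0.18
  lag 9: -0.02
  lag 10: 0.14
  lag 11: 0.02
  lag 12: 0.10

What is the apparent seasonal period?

The largest autocorrelation is r_2 = 0.67, with weaker echoes at lags 4 (0.47), 6 (0.28) and 8 (0.18); the remaining lags stay at or below 0.14.
The dominant spike at lag 2 indicates a seasonal period of 2.

2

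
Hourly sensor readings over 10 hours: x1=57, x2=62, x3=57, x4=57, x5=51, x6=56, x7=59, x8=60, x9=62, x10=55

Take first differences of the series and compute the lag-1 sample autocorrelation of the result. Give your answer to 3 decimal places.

-0.283

First differences Δx: 5, -5, 0, -6, 5, 3, 1, 2, -7
Mean of differences = -0.2222
Numerator Σ(Δx_t−Δx̄)(Δx_{t+1}−Δx̄) = -49.0494
Denominator Σ(Δx_t−Δx̄)² = 173.5556
r_1(Δx) = -49.0494 / 173.5556 = -0.283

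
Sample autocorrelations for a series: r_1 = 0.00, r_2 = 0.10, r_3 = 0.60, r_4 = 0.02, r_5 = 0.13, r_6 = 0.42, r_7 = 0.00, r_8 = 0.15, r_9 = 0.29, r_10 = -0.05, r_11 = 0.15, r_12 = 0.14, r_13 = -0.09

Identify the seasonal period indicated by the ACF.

3

The largest autocorrelation is r_3 = 0.60, with weaker echoes at lags 6 (0.42) and 9 (0.29); the remaining lags stay at or below 0.15.
The dominant spike at lag 3 indicates a seasonal period of 3.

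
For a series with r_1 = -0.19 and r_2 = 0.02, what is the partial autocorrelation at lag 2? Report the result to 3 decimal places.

-0.017

φ_{22} = (r_2 − r_1²) / (1 − r_1²)
r_1² = (-0.19)² = 0.0361
Numerator = 0.02 − 0.0361 = -0.0161; denominator = 1 − 0.0361 = 0.9639
φ_{22} = -0.0161 / 0.9639 = -0.017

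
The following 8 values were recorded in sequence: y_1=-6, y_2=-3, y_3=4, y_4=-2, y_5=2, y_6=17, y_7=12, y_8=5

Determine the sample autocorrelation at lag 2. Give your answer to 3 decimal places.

-0.089

Mean ȳ = (-6 − 3 + 4 − 2 + 2 + 17 + 12 + 5)/8 = 3.6250
Deviations from mean: -9.6250, -6.6250, 0.3750, -5.6250, -1.6250, 13.3750, 8.3750, 1.3750
Numerator Σ_{t=1}^{6}(y_t−ȳ)(y_{t+2}−ȳ) = -37.4063
Denominator Σ(y_t−ȳ)² = 421.8750
r_2 = -37.4063 / 421.8750 = -0.089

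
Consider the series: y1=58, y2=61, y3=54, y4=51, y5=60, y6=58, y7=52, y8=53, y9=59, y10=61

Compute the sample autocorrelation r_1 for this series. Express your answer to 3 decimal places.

Mean ȳ = (58 + 61 + 54 + 51 + 60 + 58 + 52 + 53 + 59 + 61)/10 = 56.7000
Numerator Σ_{t=1}^{9}(y_t−ȳ)(y_{t+1}−ȳ) = 7.5100
Denominator Σ(y_t−ȳ)² = 132.1000
r_1 = 7.5100 / 132.1000 = 0.057

0.057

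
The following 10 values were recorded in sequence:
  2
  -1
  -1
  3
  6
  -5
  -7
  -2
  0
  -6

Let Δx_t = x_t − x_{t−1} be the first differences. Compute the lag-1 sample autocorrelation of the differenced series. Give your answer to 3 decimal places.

First differences Δx: -3, 0, 4, 3, -11, -2, 5, 2, -6
Mean of differences = -0.8889
Numerator Σ(Δx_t−Δx̄)(Δx_{t+1}−Δx̄) = -10.9012
Denominator Σ(Δx_t−Δx̄)² = 216.8889
r_1(Δx) = -10.9012 / 216.8889 = -0.050

-0.050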